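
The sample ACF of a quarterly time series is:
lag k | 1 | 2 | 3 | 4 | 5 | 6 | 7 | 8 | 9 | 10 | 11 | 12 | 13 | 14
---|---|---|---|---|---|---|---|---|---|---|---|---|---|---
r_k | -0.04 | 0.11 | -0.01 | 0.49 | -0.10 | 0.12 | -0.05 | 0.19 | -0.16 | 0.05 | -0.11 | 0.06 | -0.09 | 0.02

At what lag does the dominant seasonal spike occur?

The largest autocorrelation is r_4 = 0.49, with a weaker echo at lag 8 (0.19); the remaining lags stay at or below 0.12.
The dominant spike at lag 4 indicates a seasonal period of 4.

4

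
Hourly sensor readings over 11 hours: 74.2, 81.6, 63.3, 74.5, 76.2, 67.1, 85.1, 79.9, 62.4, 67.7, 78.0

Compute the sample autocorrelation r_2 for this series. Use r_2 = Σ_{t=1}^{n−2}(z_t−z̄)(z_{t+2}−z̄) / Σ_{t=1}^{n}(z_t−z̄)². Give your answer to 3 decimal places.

-0.451

Mean z̄ = (74.2 + 81.6 + 63.3 + 74.5 + 76.2 + 67.1 + 85.1 + 79.9 + 62.4 + 67.7 + 78.0)/11 = 73.6364
Numerator Σ_{t=1}^{9}(z_t−z̄)(z_{t+2}−z̄) = -257.6690
Denominator Σ(z_t−z̄)² = 571.8055
r_2 = -257.6690 / 571.8055 = -0.451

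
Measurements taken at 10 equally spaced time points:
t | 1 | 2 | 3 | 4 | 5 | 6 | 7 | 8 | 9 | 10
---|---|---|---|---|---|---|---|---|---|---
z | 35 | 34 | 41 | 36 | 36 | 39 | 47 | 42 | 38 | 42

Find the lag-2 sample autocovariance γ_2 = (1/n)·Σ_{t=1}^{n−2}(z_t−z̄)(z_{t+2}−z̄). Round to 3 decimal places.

Mean z̄ = (35 + 34 + 41 + 36 + 36 + 39 + 47 + 42 + 38 + 42)/10 = 39.0000
Σ_{t=1}^{8}(z_t−z̄)(z_{t+2}−z̄) = -22.0000
γ_2 = -22.0000 / 10 = -2.200

-2.200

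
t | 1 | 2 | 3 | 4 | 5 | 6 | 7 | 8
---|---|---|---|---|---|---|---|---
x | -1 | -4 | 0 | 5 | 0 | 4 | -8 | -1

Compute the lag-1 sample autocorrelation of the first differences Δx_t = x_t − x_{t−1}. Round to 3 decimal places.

-0.595

First differences Δx: -3, 4, 5, -5, 4, -12, 7
Mean of differences = 0.0000
Numerator Σ(Δx_t−Δx̄)(Δx_{t+1}−Δx̄) = -169.0000
Denominator Σ(Δx_t−Δx̄)² = 284.0000
r_1(Δx) = -169.0000 / 284.0000 = -0.595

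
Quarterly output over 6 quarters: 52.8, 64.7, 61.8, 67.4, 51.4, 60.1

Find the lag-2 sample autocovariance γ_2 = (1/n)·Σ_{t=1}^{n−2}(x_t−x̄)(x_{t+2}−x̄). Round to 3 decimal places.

Mean x̄ = (52.8 + 64.7 + 61.8 + 67.4 + 51.4 + 60.1)/6 = 59.7000
Σ_{t=1}^{4}(x_t−x̄)(x_{t+2}−x̄) = 9.6600
γ_2 = 9.6600 / 6 = 1.610

1.610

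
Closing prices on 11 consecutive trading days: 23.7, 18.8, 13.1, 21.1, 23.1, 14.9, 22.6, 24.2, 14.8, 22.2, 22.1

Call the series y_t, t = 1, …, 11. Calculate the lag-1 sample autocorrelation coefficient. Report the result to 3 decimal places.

Mean ȳ = (23.7 + 18.8 + 13.1 + 21.1 + 23.1 + 14.9 + 22.6 + 24.2 + 14.8 + 22.2 + 22.1)/11 = 20.0545
Numerator Σ_{t=1}^{10}(y_t−ȳ)(y_{t+1}−ȳ) = -46.8693
Denominator Σ(y_t−ȳ)² = 160.2273
r_1 = -46.8693 / 160.2273 = -0.293

-0.293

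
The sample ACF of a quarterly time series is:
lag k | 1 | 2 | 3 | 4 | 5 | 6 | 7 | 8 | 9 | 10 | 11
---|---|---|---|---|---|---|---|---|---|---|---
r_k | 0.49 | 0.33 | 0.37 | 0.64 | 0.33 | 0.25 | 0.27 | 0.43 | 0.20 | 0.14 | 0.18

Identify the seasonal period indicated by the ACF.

The largest autocorrelation is r_4 = 0.64; the remaining lags stay at or below 0.49. The elevated value at lag 1 (0.49), dropping to 0.33 at lag 2, reflects decaying short-term dependence rather than seasonality.
The dominant spike at lag 4 indicates a seasonal period of 4.

4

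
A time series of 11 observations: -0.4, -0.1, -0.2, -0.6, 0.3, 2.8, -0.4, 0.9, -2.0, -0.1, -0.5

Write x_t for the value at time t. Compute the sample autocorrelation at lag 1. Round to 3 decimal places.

-0.158

Mean x̄ = (-0.4 − 0.1 − 0.2 − 0.6 + 0.3 + 2.8 − 0.4 + 0.9 − 2.0 − 0.1 − 0.5)/11 = -0.0273
Numerator Σ_{t=1}^{10}(x_t−x̄)(x_{t+1}−x̄) = -2.1744
Denominator Σ(x_t−x̄)² = 13.7218
r_1 = -2.1744 / 13.7218 = -0.158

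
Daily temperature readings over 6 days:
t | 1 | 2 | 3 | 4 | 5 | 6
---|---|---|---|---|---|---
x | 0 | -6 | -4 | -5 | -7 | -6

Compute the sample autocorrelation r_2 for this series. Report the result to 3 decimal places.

0.078

Mean x̄ = (0 − 6 − 4 − 5 − 7 − 6)/6 = -4.6667
Deviations from mean: 4.6667, -1.3333, 0.6667, -0.3333, -2.3333, -1.3333
Numerator Σ_{t=1}^{4}(x_t−x̄)(x_{t+2}−x̄) = 2.4444
Denominator Σ(x_t−x̄)² = 31.3333
r_2 = 2.4444 / 31.3333 = 0.078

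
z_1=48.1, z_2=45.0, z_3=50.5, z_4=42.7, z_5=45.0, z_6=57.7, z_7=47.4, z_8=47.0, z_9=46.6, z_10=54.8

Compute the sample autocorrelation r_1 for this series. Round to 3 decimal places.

-0.242

Mean z̄ = (48.1 + 45.0 + 50.5 + 42.7 + 45.0 + 57.7 + 47.4 + 47.0 + 46.6 + 54.8)/10 = 48.4800
Numerator Σ_{t=1}^{9}(z_t−z̄)(z_{t+1}−z̄) = -46.8124
Denominator Σ(z_t−z̄)² = 193.6960
r_1 = -46.8124 / 193.6960 = -0.242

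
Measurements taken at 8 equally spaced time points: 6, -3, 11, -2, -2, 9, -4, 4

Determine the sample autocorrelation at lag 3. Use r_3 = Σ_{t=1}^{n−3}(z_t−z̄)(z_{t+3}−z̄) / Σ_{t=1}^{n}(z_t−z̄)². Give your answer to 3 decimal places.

Mean z̄ = (6 − 3 + 11 − 2 − 2 + 9 − 4 + 4)/8 = 2.3750
Deviations from mean: 3.6250, -5.3750, 8.6250, -4.3750, -4.3750, 6.6250, -6.3750, 1.6250
Numerator Σ_{t=1}^{5}(z_t−z̄)(z_{t+3}−z̄) = 85.5781
Denominator Σ(z_t−z̄)² = 241.8750
r_3 = 85.5781 / 241.8750 = 0.354

0.354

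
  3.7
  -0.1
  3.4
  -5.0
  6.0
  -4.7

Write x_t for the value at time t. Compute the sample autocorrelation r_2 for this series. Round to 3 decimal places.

0.537

Mean x̄ = (3.7 − 0.1 + 3.4 − 5.0 + 6.0 − 4.7)/6 = 0.5500
Deviations from mean: 3.1500, -0.6500, 2.8500, -5.5500, 5.4500, -5.2500
Σ(x_t−x̄)(x_{t+2}−x̄) = (8.9775) + (3.6075) + (15.5325) + (29.1375) = 57.2550
Denominator Σ(x_t−x̄)² = 106.5350
r_2 = 57.2550 / 106.5350 = 0.537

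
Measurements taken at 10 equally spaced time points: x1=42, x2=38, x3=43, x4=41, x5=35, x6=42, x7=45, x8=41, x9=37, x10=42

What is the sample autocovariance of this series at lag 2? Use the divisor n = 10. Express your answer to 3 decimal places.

-4.992

Mean x̄ = (42 + 38 + 43 + 41 + 35 + 42 + 45 + 41 + 37 + 42)/10 = 40.6000
Σ_{t=1}^{8}(x_t−x̄)(x_{t+2}−x̄) = -49.9200
γ_2 = -49.9200 / 10 = -4.992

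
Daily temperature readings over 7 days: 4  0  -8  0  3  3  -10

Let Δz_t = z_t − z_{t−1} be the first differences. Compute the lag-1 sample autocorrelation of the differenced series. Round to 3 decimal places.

First differences Δz: -4, -8, 8, 3, 0, -13
Mean of differences = -2.3333
Numerator Σ(Δz_t−Δz̄)(Δz_{t+1}−Δz̄) = -6.4444
Denominator Σ(Δz_t−Δz̄)² = 289.3333
r_1(Δz) = -6.4444 / 289.3333 = -0.022

-0.022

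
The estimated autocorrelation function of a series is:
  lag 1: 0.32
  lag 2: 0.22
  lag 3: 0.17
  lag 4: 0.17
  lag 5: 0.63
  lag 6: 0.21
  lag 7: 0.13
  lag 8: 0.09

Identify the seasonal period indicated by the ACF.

5

The largest autocorrelation is r_5 = 0.63; the remaining lags stay at or below 0.32. The elevated value at lag 1 (0.32), dropping to 0.22 at lag 2, reflects decaying short-term dependence rather than seasonality.
The dominant spike at lag 5 indicates a seasonal period of 5.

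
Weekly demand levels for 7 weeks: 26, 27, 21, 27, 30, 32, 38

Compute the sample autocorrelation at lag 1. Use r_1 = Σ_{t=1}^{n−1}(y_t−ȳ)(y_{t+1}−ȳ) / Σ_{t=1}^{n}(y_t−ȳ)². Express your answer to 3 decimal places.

Mean ȳ = (26 + 27 + 21 + 27 + 30 + 32 + 38)/7 = 28.7143
Deviations from mean: -2.7143, -1.7143, -7.7143, -1.7143, 1.2857, 3.2857, 9.2857
Σ(y_t−ȳ)(y_{t+1}−ȳ) = (4.6531) + (13.2245) + (13.2245) + (-2.2041) + (4.2245) + (30.5102) = 63.6327
Denominator Σ(y_t−ȳ)² = 171.4286
r_1 = 63.6327 / 171.4286 = 0.371

0.371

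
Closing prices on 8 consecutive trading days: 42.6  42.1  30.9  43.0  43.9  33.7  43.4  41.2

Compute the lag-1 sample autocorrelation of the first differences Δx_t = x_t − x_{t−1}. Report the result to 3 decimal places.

First differences Δx: -0.5, -11.2, 12.1, 0.9, -10.2, 9.7, -2.2
Mean of differences = -0.2000
Numerator Σ(Δx_t−Δx̄)(Δx_{t+1}−Δx̄) = -248.2700
Denominator Σ(Δx_t−Δx̄)² = 475.6000
r_1(Δx) = -248.2700 / 475.6000 = -0.522

-0.522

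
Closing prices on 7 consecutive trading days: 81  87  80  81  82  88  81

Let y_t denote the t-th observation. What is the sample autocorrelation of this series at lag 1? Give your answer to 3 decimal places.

Mean ȳ = (81 + 87 + 80 + 81 + 82 + 88 + 81)/7 = 82.8571
Deviations from mean: -1.8571, 4.1429, -2.8571, -1.8571, -0.8571, 5.1429, -1.8571
Numerator Σ_{t=1}^{6}(y_t−ȳ)(y_{t+1}−ȳ) = -26.5918
Denominator Σ(y_t−ȳ)² = 62.8571
r_1 = -26.5918 / 62.8571 = -0.423

-0.423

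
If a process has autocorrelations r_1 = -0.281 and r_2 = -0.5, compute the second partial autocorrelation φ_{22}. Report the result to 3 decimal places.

φ_{22} = (r_2 − r_1²) / (1 − r_1²)
r_1² = (-0.281)² = 0.078961
Numerator = -0.5 − 0.0790 = -0.5790; denominator = 1 − 0.0790 = 0.9210
φ_{22} = -0.5790 / 0.9210 = -0.629

-0.629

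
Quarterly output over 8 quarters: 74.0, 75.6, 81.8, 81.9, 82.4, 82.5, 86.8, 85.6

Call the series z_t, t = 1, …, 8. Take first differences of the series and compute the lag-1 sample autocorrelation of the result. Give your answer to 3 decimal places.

-0.367

First differences Δz: 1.6, 6.2, 0.1, 0.5, 0.1, 4.3, -1.2
Mean of differences = 1.6571
Numerator Σ(Δz_t−Δz̄)(Δz_{t+1}−Δz̄) = -15.3961
Denominator Σ(Δz_t−Δz̄)² = 41.9771
r_1(Δz) = -15.3961 / 41.9771 = -0.367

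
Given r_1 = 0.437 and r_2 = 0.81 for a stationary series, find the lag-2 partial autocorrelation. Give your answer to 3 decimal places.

φ_{22} = (r_2 − r_1²) / (1 − r_1²)
r_1² = (0.437)² = 0.190969
Numerator = 0.81 − 0.1910 = 0.6190; denominator = 1 − 0.1910 = 0.8090
φ_{22} = 0.6190 / 0.8090 = 0.765

0.765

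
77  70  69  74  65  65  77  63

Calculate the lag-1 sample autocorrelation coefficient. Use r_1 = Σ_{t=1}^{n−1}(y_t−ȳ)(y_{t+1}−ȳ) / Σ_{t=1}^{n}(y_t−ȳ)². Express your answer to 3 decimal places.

Mean ȳ = (77 + 70 + 69 + 74 + 65 + 65 + 77 + 63)/8 = 70.0000
Numerator Σ_{t=1}^{7}(y_t−ȳ)(y_{t+1}−ȳ) = -83.0000
Denominator Σ(y_t−ȳ)² = 214.0000
r_1 = -83.0000 / 214.0000 = -0.388

-0.388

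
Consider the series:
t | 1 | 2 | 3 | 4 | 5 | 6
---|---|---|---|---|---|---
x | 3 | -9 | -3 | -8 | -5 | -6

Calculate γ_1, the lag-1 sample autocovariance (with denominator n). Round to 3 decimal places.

Mean x̄ = (3 − 9 − 3 − 8 − 5 − 6)/6 = -4.6667
Σ_{t=1}^{5}(x_t−x̄)(x_{t+1}−x̄) = -44.4444
γ_1 = -44.4444 / 6 = -7.407

-7.407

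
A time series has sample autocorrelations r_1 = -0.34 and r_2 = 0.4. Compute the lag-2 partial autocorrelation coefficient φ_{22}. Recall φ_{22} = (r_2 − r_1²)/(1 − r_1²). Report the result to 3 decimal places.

φ_{22} = (r_2 − r_1²) / (1 − r_1²)
r_1² = (-0.34)² = 0.1156
Numerator = 0.4 − 0.1156 = 0.2844; denominator = 1 − 0.1156 = 0.8844
φ_{22} = 0.2844 / 0.8844 = 0.322

0.322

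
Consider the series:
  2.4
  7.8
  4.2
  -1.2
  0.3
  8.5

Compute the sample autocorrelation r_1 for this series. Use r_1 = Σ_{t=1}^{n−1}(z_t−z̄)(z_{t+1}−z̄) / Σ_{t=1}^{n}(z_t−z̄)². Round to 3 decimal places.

Mean z̄ = (2.4 + 7.8 + 4.2 − 1.2 + 0.3 + 8.5)/6 = 3.6667
Deviations from mean: -1.2667, 4.1333, 0.5333, -4.8667, -3.3667, 4.8333
Numerator Σ_{t=1}^{5}(z_t−z̄)(z_{t+1}−z̄) = -5.5144
Denominator Σ(z_t−z̄)² = 77.3533
r_1 = -5.5144 / 77.3533 = -0.071

-0.071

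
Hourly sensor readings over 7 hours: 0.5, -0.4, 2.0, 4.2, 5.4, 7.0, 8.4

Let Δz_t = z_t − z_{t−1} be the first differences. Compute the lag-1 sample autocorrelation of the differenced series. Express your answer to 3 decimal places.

-0.223

First differences Δz: -0.9, 2.4, 2.2, 1.2, 1.6, 1.4
Mean of differences = 1.3167
Numerator Σ(Δz_t−Δz̄)(Δz_{t+1}−Δz̄) = -1.5569
Denominator Σ(Δz_t−Δz̄)² = 6.9683
r_1(Δz) = -1.5569 / 6.9683 = -0.223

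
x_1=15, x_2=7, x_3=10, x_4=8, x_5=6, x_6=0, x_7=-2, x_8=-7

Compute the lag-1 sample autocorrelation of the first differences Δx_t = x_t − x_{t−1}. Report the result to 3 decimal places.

First differences Δx: -8, 3, -2, -2, -6, -2, -5
Mean of differences = -3.1429
Numerator Σ(Δx_t−Δx̄)(Δx_{t+1}−Δx̄) = -30.1633
Denominator Σ(Δx_t−Δx̄)² = 76.8571
r_1(Δx) = -30.1633 / 76.8571 = -0.392

-0.392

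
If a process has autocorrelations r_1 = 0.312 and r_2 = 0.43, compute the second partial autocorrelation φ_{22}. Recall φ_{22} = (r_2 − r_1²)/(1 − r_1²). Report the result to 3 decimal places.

0.369

φ_{22} = (r_2 − r_1²) / (1 − r_1²)
r_1² = (0.312)² = 0.097344
Numerator = 0.43 − 0.0973 = 0.3327; denominator = 1 − 0.0973 = 0.9027
φ_{22} = 0.3327 / 0.9027 = 0.369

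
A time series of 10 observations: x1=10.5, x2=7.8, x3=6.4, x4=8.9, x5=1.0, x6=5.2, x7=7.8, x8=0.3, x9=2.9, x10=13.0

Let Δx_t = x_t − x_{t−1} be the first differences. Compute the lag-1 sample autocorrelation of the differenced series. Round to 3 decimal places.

-0.199

First differences Δx: -2.7, -1.4, 2.5, -7.9, 4.2, 2.6, -7.5, 2.6, 10.1
Mean of differences = 0.2778
Numerator Σ(Δx_t−Δx̄)(Δx_{t+1}−Δx̄) = -53.1860
Denominator Σ(Δx_t−Δx̄)² = 266.6356
r_1(Δx) = -53.1860 / 266.6356 = -0.199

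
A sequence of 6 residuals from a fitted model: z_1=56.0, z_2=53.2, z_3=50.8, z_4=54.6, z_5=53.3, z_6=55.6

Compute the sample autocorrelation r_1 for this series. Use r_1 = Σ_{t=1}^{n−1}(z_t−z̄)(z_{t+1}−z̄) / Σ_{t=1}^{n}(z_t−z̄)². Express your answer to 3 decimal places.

-0.156

Mean z̄ = (56.0 + 53.2 + 50.8 + 54.6 + 53.3 + 55.6)/6 = 53.9167
Deviations from mean: 2.0833, -0.7167, -3.1167, 0.6833, -0.6167, 1.6833
Σ(z_t−z̄)(z_{t+1}−z̄) = (-1.4931) + (2.2336) + (-2.1297) + (-0.4214) + (-1.0381) = -2.8486
Denominator Σ(z_t−z̄)² = 18.2483
r_1 = -2.8486 / 18.2483 = -0.156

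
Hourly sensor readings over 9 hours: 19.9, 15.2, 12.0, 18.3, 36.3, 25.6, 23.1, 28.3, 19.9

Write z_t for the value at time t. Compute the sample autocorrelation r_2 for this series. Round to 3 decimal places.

Mean z̄ = (19.9 + 15.2 + 12.0 + 18.3 + 36.3 + 25.6 + 23.1 + 28.3 + 19.9)/9 = 22.0667
Σ(z_t−z̄)(z_{t+2}−z̄) = (21.8111) + (25.8644) + (-143.2822) + (-13.3089) + (14.7078) + (22.0244) + (-2.2389) = -74.4222
Denominator Σ(z_t−z̄)² = 427.0600
r_2 = -74.4222 / 427.0600 = -0.174

-0.174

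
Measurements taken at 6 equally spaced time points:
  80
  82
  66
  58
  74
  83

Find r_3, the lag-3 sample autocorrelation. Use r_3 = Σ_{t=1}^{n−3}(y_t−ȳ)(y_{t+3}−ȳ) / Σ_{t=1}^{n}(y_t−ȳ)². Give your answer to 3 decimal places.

Mean ȳ = (80 + 82 + 66 + 58 + 74 + 83)/6 = 73.8333
Σ(y_t−ȳ)(y_{t+3}−ȳ) = (-97.6389) + (1.3611) + (-71.8056) = -168.0833
Denominator Σ(y_t−ȳ)² = 500.8333
r_3 = -168.0833 / 500.8333 = -0.336

-0.336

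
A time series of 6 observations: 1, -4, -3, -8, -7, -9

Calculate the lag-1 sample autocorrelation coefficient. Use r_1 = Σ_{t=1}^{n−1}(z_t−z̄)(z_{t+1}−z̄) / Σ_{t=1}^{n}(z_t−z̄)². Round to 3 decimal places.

0.229

Mean z̄ = (1 − 4 − 3 − 8 − 7 − 9)/6 = -5.0000
Deviations from mean: 6.0000, 1.0000, 2.0000, -3.0000, -2.0000, -4.0000
Σ(z_t−z̄)(z_{t+1}−z̄) = (6.0000) + (2.0000) + (-6.0000) + (6.0000) + (8.0000) = 16.0000
Denominator Σ(z_t−z̄)² = 70.0000
r_1 = 16.0000 / 70.0000 = 0.229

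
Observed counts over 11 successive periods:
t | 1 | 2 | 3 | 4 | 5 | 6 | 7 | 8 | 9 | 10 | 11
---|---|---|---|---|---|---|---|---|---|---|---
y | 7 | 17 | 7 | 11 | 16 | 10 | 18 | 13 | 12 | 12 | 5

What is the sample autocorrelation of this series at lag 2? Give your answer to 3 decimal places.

Mean ȳ = (7 + 17 + 7 + 11 + 16 + 10 + 18 + 13 + 12 + 12 + 5)/11 = 11.6364
Numerator Σ_{t=1}^{9}(y_t−ȳ)(y_{t+2}−ȳ) = 24.8264
Denominator Σ(y_t−ȳ)² = 180.5455
r_2 = 24.8264 / 180.5455 = 0.138

0.138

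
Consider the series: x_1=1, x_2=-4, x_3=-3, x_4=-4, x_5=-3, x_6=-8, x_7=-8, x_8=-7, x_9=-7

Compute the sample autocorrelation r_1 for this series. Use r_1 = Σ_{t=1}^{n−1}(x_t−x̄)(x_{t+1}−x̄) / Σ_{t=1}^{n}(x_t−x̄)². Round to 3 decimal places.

0.355

Mean x̄ = (1 − 4 − 3 − 4 − 3 − 8 − 8 − 7 − 7)/9 = -4.7778
Numerator Σ_{t=1}^{8}(x_t−x̄)(x_{t+1}−x̄) = 25.3951
Denominator Σ(x_t−x̄)² = 71.5556
r_1 = 25.3951 / 71.5556 = 0.355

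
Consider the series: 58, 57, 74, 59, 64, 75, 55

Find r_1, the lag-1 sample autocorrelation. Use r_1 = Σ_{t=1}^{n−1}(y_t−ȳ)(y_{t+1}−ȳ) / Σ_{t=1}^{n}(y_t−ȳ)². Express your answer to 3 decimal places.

-0.418

Mean ȳ = (58 + 57 + 74 + 59 + 64 + 75 + 55)/7 = 63.1429
Numerator Σ_{t=1}^{6}(y_t−ȳ)(y_{t+1}−ȳ) = -170.0204
Denominator Σ(y_t−ȳ)² = 406.8571
r_1 = -170.0204 / 406.8571 = -0.418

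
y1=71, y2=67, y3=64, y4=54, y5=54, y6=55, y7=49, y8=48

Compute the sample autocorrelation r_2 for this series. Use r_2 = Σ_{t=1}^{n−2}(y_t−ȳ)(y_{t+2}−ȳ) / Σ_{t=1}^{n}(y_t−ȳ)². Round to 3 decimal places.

Mean ȳ = (71 + 67 + 64 + 54 + 54 + 55 + 49 + 48)/8 = 57.7500
Σ(y_t−ȳ)(y_{t+2}−ȳ) = (82.8125) + (-34.6875) + (-23.4375) + (10.3125) + (32.8125) + (26.8125) = 94.6250
Denominator Σ(y_t−ȳ)² = 507.5000
r_2 = 94.6250 / 507.5000 = 0.186

0.186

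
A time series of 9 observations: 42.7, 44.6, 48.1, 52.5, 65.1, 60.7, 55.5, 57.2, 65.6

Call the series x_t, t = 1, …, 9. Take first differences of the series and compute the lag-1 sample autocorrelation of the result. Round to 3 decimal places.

0.025

First differences Δx: 1.9, 3.5, 4.4, 12.6, -4.4, -5.2, 1.7, 8.4
Mean of differences = 2.8625
Numerator Σ(Δx_t−Δx̄)(Δx_{t+1}−Δx̄) = 6.1086
Denominator Σ(Δx_t−Δx̄)² = 248.2788
r_1(Δx) = 6.1086 / 248.2788 = 0.025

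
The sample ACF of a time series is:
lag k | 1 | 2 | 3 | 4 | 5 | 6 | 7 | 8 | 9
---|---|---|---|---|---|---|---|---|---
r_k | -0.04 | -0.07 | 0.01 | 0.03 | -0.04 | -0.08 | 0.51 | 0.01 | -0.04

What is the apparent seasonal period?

7

The largest autocorrelation is r_7 = 0.51; the remaining lags stay at or below 0.03.
The dominant spike at lag 7 indicates a seasonal period of 7.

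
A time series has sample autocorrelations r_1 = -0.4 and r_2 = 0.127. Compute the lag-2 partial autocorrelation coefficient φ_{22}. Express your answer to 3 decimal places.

-0.039

φ_{22} = (r_2 − r_1²) / (1 − r_1²)
r_1² = (-0.4)² = 0.16
Numerator = 0.127 − 0.1600 = -0.0330; denominator = 1 − 0.1600 = 0.8400
φ_{22} = -0.0330 / 0.8400 = -0.039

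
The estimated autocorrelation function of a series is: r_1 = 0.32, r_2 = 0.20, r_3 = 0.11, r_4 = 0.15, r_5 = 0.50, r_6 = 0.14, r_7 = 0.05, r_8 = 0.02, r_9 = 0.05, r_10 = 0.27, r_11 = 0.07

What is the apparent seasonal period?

5

The largest autocorrelation is r_5 = 0.50; the remaining lags stay at or below 0.32. The elevated value at lag 1 (0.32), dropping to 0.20 at lag 2, reflects decaying short-term dependence rather than seasonality.
The dominant spike at lag 5 indicates a seasonal period of 5.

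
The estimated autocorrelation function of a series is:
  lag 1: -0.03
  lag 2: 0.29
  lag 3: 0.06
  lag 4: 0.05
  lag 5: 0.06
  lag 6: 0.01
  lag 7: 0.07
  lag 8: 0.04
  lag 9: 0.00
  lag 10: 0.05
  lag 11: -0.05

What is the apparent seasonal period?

2

The largest autocorrelation is r_2 = 0.29; the remaining lags stay at or below 0.07.
The dominant spike at lag 2 indicates a seasonal period of 2.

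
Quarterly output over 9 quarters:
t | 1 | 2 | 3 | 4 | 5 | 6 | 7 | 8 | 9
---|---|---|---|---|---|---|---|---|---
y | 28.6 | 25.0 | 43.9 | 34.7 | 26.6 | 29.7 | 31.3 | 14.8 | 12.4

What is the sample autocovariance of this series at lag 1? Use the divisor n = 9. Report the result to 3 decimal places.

Mean ȳ = (28.6 + 25.0 + 43.9 + 34.7 + 26.6 + 29.7 + 31.3 + 14.8 + 12.4)/9 = 27.4444
Σ_{t=1}^{8}(y_t−ȳ)(y_{t+1}−ȳ) = 218.4869
γ_1 = 218.4869 / 9 = 24.276

24.276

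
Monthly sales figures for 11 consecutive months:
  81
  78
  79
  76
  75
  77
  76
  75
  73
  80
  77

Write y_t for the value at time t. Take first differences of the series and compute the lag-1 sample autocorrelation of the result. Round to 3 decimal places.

First differences Δy: -3, 1, -3, -1, 2, -1, -1, -2, 7, -3
Mean of differences = -0.4000
Numerator Σ(Δy_t−Δȳ)(Δy_{t+1}−Δȳ) = -38.3600
Denominator Σ(Δy_t−Δȳ)² = 86.4000
r_1(Δy) = -38.3600 / 86.4000 = -0.444

-0.444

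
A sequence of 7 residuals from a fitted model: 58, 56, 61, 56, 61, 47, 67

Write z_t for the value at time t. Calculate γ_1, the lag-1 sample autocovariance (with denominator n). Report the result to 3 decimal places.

-21.429

Mean z̄ = (58 + 56 + 61 + 56 + 61 + 47 + 67)/7 = 58.0000
Σ_{t=1}^{6}(z_t−z̄)(z_{t+1}−z̄) = -150.0000
γ_1 = -150.0000 / 7 = -21.429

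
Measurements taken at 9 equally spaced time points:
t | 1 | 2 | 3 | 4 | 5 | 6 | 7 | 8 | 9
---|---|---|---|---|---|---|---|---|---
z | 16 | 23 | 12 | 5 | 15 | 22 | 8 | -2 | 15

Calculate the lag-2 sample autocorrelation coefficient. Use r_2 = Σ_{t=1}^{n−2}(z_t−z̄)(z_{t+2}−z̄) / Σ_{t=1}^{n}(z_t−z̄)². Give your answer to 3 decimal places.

-0.612

Mean z̄ = (16 + 23 + 12 + 5 + 15 + 22 + 8 − 2 + 15)/9 = 12.6667
Σ(z_t−z̄)(z_{t+2}−z̄) = (-2.2222) + (-79.2222) + (-1.5556) + (-71.5556) + (-10.8889) + (-136.8889) + (-10.8889) = -313.2222
Denominator Σ(z_t−z̄)² = 512.0000
r_2 = -313.2222 / 512.0000 = -0.612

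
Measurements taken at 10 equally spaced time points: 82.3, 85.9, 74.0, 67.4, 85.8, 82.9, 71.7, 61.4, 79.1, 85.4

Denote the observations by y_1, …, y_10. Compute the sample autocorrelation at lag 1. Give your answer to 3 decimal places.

0.086

Mean ȳ = (82.3 + 85.9 + 74.0 + 67.4 + 85.8 + 82.9 + 71.7 + 61.4 + 79.1 + 85.4)/10 = 77.5900
Numerator Σ_{t=1}^{9}(y_t−ȳ)(y_{t+1}−ȳ) = 57.2539
Denominator Σ(y_t−ȳ)² = 663.6490
r_1 = 57.2539 / 663.6490 = 0.086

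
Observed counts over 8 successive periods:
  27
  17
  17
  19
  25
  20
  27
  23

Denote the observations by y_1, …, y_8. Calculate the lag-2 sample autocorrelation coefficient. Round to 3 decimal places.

-0.056

Mean ȳ = (27 + 17 + 17 + 19 + 25 + 20 + 27 + 23)/8 = 21.8750
Σ(y_t−ȳ)(y_{t+2}−ȳ) = (-24.9844) + (14.0156) + (-15.2344) + (5.3906) + (16.0156) + (-2.1094) = -6.9063
Denominator Σ(y_t−ȳ)² = 122.8750
r_2 = -6.9063 / 122.8750 = -0.056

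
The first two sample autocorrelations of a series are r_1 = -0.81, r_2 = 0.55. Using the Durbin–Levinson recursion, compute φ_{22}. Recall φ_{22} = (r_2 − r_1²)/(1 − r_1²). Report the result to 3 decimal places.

-0.309

φ_{22} = (r_2 − r_1²) / (1 − r_1²)
r_1² = (-0.81)² = 0.6561
Numerator = 0.55 − 0.6561 = -0.1061; denominator = 1 − 0.6561 = 0.3439
φ_{22} = -0.1061 / 0.3439 = -0.309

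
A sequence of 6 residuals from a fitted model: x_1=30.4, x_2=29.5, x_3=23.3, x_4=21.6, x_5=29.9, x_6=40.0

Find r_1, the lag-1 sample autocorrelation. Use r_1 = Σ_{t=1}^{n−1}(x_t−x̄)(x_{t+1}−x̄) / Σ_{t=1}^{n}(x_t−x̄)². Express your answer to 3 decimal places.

0.211

Mean x̄ = (30.4 + 29.5 + 23.3 + 21.6 + 29.9 + 40.0)/6 = 29.1167
Deviations from mean: 1.2833, 0.3833, -5.8167, -7.5167, 0.7833, 10.8833
Σ(x_t−x̄)(x_{t+1}−x̄) = (0.4919) + (-2.2297) + (43.7219) + (-5.8881) + (8.5253) = 44.6214
Denominator Σ(x_t−x̄)² = 211.1883
r_1 = 44.6214 / 211.1883 = 0.211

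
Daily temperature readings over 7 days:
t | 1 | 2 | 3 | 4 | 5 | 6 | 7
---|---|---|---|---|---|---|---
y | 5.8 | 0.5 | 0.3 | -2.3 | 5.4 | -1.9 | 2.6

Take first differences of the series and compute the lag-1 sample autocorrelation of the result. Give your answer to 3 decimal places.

-0.657

First differences Δy: -5.3, -0.2, -2.6, 7.7, -7.3, 4.5
Mean of differences = -0.5333
Numerator Σ(Δy_t−Δȳ)(Δy_{t+1}−Δȳ) = -109.0644
Denominator Σ(Δy_t−Δȳ)² = 166.0133
r_1(Δy) = -109.0644 / 166.0133 = -0.657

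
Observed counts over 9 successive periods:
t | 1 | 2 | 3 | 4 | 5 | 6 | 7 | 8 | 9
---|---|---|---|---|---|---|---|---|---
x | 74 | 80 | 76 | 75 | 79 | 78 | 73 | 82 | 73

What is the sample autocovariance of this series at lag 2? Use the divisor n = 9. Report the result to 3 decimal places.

0.494

Mean x̄ = (74 + 80 + 76 + 75 + 79 + 78 + 73 + 82 + 73)/9 = 76.6667
Σ_{t=1}^{7}(x_t−x̄)(x_{t+2}−x̄) = 4.4444
γ_2 = 4.4444 / 9 = 0.494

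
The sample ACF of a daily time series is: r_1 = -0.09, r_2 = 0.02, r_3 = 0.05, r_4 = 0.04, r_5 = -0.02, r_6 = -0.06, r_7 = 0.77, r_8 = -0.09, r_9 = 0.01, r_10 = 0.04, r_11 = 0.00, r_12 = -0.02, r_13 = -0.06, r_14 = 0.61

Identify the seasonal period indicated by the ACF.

7

The largest autocorrelation is r_7 = 0.77, with a weaker echo at lag 14 (0.61); the remaining lags stay at or below 0.05.
The dominant spike at lag 7 indicates a seasonal period of 7.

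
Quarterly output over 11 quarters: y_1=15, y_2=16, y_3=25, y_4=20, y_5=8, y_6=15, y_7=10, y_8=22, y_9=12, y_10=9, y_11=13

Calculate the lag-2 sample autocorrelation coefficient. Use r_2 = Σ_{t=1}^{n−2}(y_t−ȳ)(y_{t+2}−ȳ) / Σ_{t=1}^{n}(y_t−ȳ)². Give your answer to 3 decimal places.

Mean ȳ = (15 + 16 + 25 + 20 + 8 + 15 + 10 + 22 + 12 + 9 + 13)/11 = 15.0000
Numerator Σ_{t=1}^{9}(y_t−ȳ)(y_{t+2}−ȳ) = -51.0000
Denominator Σ(y_t−ȳ)² = 298.0000
r_2 = -51.0000 / 298.0000 = -0.171

-0.171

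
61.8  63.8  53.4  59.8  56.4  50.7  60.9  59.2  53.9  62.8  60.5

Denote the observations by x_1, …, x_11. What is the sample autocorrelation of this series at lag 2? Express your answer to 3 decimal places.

Mean x̄ = (61.8 + 63.8 + 53.4 + 59.8 + 56.4 + 50.7 + 60.9 + 59.2 + 53.9 + 62.8 + 60.5)/11 = 58.4727
Numerator Σ_{t=1}^{9}(x_t−x̄)(x_{t+2}−x̄) = -37.5160
Denominator Σ(x_t−x̄)² = 181.8218
r_2 = -37.5160 / 181.8218 = -0.206

-0.206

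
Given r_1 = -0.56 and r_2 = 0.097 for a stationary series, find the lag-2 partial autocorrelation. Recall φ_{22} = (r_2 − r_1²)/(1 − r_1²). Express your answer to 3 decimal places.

φ_{22} = (r_2 − r_1²) / (1 − r_1²)
r_1² = (-0.56)² = 0.3136
Numerator = 0.097 − 0.3136 = -0.2166; denominator = 1 − 0.3136 = 0.6864
φ_{22} = -0.2166 / 0.6864 = -0.316

-0.316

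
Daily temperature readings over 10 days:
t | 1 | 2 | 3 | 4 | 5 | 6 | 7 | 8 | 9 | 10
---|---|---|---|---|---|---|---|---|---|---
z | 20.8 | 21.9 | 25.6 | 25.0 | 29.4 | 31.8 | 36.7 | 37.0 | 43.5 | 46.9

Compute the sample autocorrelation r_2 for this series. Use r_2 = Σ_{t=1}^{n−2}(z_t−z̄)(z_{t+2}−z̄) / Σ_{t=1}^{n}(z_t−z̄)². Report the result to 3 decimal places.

Mean z̄ = (20.8 + 21.9 + 25.6 + 25.0 + 29.4 + 31.8 + 36.7 + 37.0 + 43.5 + 46.9)/10 = 31.8600
Numerator Σ_{t=1}^{8}(z_t−z̄)(z_{t+2}−z̄) = 274.8008
Denominator Σ(z_t−z̄)² = 725.3640
r_2 = 274.8008 / 725.3640 = 0.379

0.379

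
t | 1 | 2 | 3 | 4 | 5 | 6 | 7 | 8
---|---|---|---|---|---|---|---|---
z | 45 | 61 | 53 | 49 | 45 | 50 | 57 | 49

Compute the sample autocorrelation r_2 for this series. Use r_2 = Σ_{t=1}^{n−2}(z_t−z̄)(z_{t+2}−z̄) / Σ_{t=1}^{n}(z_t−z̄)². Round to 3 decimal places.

-0.340

Mean z̄ = (45 + 61 + 53 + 49 + 45 + 50 + 57 + 49)/8 = 51.1250
Deviations from mean: -6.1250, 9.8750, 1.8750, -2.1250, -6.1250, -1.1250, 5.8750, -2.1250
Numerator Σ_{t=1}^{6}(z_t−z̄)(z_{t+2}−z̄) = -75.1563
Denominator Σ(z_t−z̄)² = 220.8750
r_2 = -75.1563 / 220.8750 = -0.340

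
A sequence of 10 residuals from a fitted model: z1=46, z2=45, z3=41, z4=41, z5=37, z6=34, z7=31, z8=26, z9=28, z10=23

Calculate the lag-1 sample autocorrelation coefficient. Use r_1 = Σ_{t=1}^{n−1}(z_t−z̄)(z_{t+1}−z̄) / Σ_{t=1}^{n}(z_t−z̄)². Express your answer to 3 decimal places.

Mean z̄ = (46 + 45 + 41 + 41 + 37 + 34 + 31 + 26 + 28 + 23)/10 = 35.2000
Numerator Σ_{t=1}^{9}(z_t−z̄)(z_{t+1}−z̄) = 402.3600
Denominator Σ(z_t−z̄)² = 587.6000
r_1 = 402.3600 / 587.6000 = 0.685

0.685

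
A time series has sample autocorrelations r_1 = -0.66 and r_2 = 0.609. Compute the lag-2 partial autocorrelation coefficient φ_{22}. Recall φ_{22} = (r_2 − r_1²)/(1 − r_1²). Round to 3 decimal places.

0.307

φ_{22} = (r_2 − r_1²) / (1 − r_1²)
r_1² = (-0.66)² = 0.4356
Numerator = 0.609 − 0.4356 = 0.1734; denominator = 1 − 0.4356 = 0.5644
φ_{22} = 0.1734 / 0.5644 = 0.307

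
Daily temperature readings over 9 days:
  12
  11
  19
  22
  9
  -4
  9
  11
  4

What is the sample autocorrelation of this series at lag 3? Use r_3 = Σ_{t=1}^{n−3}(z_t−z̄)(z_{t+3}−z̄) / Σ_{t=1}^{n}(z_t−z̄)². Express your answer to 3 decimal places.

-0.068

Mean z̄ = (12 + 11 + 19 + 22 + 9 − 4 + 9 + 11 + 4)/9 = 10.3333
Σ(z_t−z̄)(z_{t+3}−z̄) = (19.4444) + (-0.8889) + (-124.2222) + (-15.5556) + (-0.8889) + (90.7778) = -31.3333
Denominator Σ(z_t−z̄)² = 464.0000
r_3 = -31.3333 / 464.0000 = -0.068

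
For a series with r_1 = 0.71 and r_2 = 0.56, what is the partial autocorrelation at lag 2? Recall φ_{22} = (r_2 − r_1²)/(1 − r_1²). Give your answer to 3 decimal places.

φ_{22} = (r_2 − r_1²) / (1 − r_1²)
r_1² = (0.71)² = 0.5041
Numerator = 0.56 − 0.5041 = 0.0559; denominator = 1 − 0.5041 = 0.4959
φ_{22} = 0.0559 / 0.4959 = 0.113

0.113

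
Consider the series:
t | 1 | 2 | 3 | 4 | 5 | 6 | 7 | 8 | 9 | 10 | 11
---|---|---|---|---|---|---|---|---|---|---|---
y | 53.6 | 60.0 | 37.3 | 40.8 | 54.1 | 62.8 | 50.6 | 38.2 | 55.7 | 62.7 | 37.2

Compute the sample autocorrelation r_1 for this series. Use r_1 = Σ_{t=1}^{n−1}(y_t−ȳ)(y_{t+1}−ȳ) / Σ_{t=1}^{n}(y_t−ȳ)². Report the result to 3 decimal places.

Mean ȳ = (53.6 + 60.0 + 37.3 + 40.8 + 54.1 + 62.8 + 50.6 + 38.2 + 55.7 + 62.7 + 37.2)/11 = 50.2727
Numerator Σ_{t=1}^{10}(y_t−ȳ)(y_{t+1}−ȳ) = -119.6317
Denominator Σ(y_t−ȳ)² = 1035.9418
r_1 = -119.6317 / 1035.9418 = -0.115

-0.115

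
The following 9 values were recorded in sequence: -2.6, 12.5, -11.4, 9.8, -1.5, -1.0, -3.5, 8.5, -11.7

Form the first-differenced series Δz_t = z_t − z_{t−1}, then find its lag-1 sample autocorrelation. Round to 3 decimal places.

-0.723

First differences Δz: 15.1, -23.9, 21.2, -11.3, 0.5, -2.5, 12.0, -20.2
Mean of differences = -1.1375
Numerator Σ(Δz_t−Δz̄)(Δz_{t+1}−Δz̄) = -1392.2739
Denominator Σ(Δz_t−Δz̄)² = 1924.5388
r_1(Δz) = -1392.2739 / 1924.5388 = -0.723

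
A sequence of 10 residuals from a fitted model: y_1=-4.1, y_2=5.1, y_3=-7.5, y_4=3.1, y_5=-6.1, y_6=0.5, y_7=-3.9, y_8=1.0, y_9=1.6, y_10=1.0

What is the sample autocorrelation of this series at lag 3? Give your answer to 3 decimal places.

-0.492

Mean ȳ = (-4.1 + 5.1 − 7.5 + 3.1 − 6.1 + 0.5 − 3.9 + 1.0 + 1.6 + 1.0)/10 = -0.9300
Σ(y_t−ȳ)(y_{t+3}−ȳ) = (-12.7751) + (-31.1751) + (-9.3951) + (-11.9691) + (-9.9781) + (3.6179) + (-5.7321) = -77.4067
Denominator Σ(y_t−ȳ)² = 157.2610
r_3 = -77.4067 / 157.2610 = -0.492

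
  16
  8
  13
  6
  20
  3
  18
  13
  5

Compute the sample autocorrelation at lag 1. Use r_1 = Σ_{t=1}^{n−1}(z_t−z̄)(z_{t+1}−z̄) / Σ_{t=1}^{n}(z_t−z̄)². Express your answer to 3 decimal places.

-0.687

Mean z̄ = (16 + 8 + 13 + 6 + 20 + 3 + 18 + 13 + 5)/9 = 11.3333
Numerator Σ_{t=1}^{8}(z_t−z̄)(z_{t+1}−z̄) = -203.4444
Denominator Σ(z_t−z̄)² = 296.0000
r_1 = -203.4444 / 296.0000 = -0.687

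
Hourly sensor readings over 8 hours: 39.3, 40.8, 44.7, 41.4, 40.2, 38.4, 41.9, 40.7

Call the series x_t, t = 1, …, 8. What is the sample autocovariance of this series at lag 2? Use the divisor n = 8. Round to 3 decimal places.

Mean x̄ = (39.3 + 40.8 + 44.7 + 41.4 + 40.2 + 38.4 + 41.9 + 40.7)/8 = 40.9250
Deviations: -1.6250, -0.1250, 3.7750, 0.4750, -0.7250, -2.5250, 0.9750, -0.2250
Σ_{t=1}^{6}(x_t−x̄)(x_{t+2}−x̄) = -10.2688
γ_2 = -10.2688 / 8 = -1.284

-1.284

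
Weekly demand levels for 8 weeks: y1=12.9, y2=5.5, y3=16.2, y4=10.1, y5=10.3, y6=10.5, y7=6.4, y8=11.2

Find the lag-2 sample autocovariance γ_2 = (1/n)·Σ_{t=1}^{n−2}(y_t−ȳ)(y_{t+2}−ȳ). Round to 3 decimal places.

1.989

Mean ȳ = (12.9 + 5.5 + 16.2 + 10.1 + 10.3 + 10.5 + 6.4 + 11.2)/8 = 10.3875
Deviations: 2.5125, -4.8875, 5.8125, -0.2875, -0.0875, 0.1125, -3.9875, 0.8125
Σ_{t=1}^{6}(y_t−ȳ)(y_{t+2}−ȳ) = 15.9084
γ_2 = 15.9084 / 8 = 1.989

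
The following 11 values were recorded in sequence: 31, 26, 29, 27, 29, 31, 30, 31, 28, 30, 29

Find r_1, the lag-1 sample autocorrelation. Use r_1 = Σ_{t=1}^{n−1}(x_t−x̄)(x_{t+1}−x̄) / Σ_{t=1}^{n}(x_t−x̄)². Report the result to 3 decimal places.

-0.182

Mean x̄ = (31 + 26 + 29 + 27 + 29 + 31 + 30 + 31 + 28 + 30 + 29)/11 = 29.1818
Numerator Σ_{t=1}^{10}(x_t−x̄)(x_{t+1}−x̄) = -5.0331
Denominator Σ(x_t−x̄)² = 27.6364
r_1 = -5.0331 / 27.6364 = -0.182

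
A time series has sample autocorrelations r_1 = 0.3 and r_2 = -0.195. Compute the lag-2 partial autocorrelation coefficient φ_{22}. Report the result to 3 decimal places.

φ_{22} = (r_2 − r_1²) / (1 − r_1²)
r_1² = (0.3)² = 0.09
Numerator = -0.195 − 0.0900 = -0.2850; denominator = 1 − 0.0900 = 0.9100
φ_{22} = -0.2850 / 0.9100 = -0.313

-0.313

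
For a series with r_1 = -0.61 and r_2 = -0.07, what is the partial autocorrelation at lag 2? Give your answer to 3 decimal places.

φ_{22} = (r_2 − r_1²) / (1 − r_1²)
r_1² = (-0.61)² = 0.3721
Numerator = -0.07 − 0.3721 = -0.4421; denominator = 1 − 0.3721 = 0.6279
φ_{22} = -0.4421 / 0.6279 = -0.704

-0.704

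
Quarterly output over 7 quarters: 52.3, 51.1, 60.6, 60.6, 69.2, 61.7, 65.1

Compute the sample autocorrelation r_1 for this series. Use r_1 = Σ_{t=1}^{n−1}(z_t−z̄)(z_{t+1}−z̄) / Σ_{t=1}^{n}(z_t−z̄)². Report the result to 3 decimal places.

0.368

Mean z̄ = (52.3 + 51.1 + 60.6 + 60.6 + 69.2 + 61.7 + 65.1)/7 = 60.0857
Deviations from mean: -7.7857, -8.9857, 0.5143, 0.5143, 9.1143, 1.6143, 5.0143
Σ(z_t−z̄)(z_{t+1}−z̄) = (69.9602) + (-4.6212) + (0.2645) + (4.6873) + (14.7131) + (8.0945) = 93.0984
Denominator Σ(z_t−z̄)² = 252.7086
r_1 = 93.0984 / 252.7086 = 0.368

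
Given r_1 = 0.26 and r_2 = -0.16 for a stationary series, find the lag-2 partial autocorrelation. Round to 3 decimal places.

-0.244

φ_{22} = (r_2 − r_1²) / (1 − r_1²)
r_1² = (0.26)² = 0.0676
Numerator = -0.16 − 0.0676 = -0.2276; denominator = 1 − 0.0676 = 0.9324
φ_{22} = -0.2276 / 0.9324 = -0.244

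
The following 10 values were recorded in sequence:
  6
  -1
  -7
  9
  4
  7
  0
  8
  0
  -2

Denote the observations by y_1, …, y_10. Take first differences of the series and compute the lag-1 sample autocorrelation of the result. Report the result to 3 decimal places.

First differences Δy: -7, -6, 16, -5, 3, -7, 8, -8, -2
Mean of differences = -0.8889
Numerator Σ(Δy_t−Δȳ)(Δy_{t+1}−Δȳ) = -273.9012
Denominator Σ(Δy_t−Δȳ)² = 548.8889
r_1(Δy) = -273.9012 / 548.8889 = -0.499

-0.499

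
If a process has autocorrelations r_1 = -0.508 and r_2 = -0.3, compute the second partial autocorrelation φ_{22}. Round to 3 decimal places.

φ_{22} = (r_2 − r_1²) / (1 − r_1²)
r_1² = (-0.508)² = 0.258064
Numerator = -0.3 − 0.2581 = -0.5581; denominator = 1 − 0.2581 = 0.7419
φ_{22} = -0.5581 / 0.7419 = -0.752

-0.752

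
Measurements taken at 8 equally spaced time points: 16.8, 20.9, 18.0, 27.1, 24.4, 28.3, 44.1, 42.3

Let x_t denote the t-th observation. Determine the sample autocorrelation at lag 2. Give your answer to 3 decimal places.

0.128

Mean x̄ = (16.8 + 20.9 + 18.0 + 27.1 + 24.4 + 28.3 + 44.1 + 42.3)/8 = 27.7375
Deviations from mean: -10.9375, -6.8375, -9.7375, -0.6375, -3.3375, 0.5625, 16.3625, 14.5625
Numerator Σ_{t=1}^{6}(x_t−x̄)(x_{t+2}−x̄) = 96.5847
Denominator Σ(x_t−x̄)² = 752.8588
r_2 = 96.5847 / 752.8588 = 0.128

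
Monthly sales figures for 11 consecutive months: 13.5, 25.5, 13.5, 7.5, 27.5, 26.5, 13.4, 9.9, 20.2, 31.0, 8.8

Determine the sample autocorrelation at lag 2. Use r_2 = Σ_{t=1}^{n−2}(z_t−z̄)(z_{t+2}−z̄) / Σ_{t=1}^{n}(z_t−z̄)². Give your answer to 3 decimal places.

-0.615

Mean z̄ = (13.5 + 25.5 + 13.5 + 7.5 + 27.5 + 26.5 + 13.4 + 9.9 + 20.2 + 31.0 + 8.8)/11 = 17.9364
Numerator Σ_{t=1}^{9}(z_t−z̄)(z_{t+2}−z̄) = -439.1954
Denominator Σ(z_t−z̄)² = 714.7055
r_2 = -439.1954 / 714.7055 = -0.615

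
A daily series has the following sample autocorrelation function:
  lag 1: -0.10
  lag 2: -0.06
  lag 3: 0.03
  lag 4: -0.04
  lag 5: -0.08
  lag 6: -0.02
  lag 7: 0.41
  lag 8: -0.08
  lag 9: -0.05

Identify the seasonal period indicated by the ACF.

The largest autocorrelation is r_7 = 0.41; the remaining lags stay at or below 0.03.
The dominant spike at lag 7 indicates a seasonal period of 7.

7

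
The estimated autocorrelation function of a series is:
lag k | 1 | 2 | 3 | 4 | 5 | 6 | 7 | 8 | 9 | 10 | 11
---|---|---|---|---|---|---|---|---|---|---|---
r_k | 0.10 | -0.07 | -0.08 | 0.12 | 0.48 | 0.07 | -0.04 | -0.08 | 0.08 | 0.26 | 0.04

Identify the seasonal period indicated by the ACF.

5

The largest autocorrelation is r_5 = 0.48, with a weaker echo at lag 10 (0.26); the remaining lags stay at or below 0.12.
The dominant spike at lag 5 indicates a seasonal period of 5.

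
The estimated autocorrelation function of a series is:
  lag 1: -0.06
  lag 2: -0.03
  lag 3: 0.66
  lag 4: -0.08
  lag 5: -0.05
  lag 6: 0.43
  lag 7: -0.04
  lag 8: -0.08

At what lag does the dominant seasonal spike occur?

3

The largest autocorrelation is r_3 = 0.66, with a weaker echo at lag 6 (0.43); the remaining lags stay at or below -0.03.
The dominant spike at lag 3 indicates a seasonal period of 3.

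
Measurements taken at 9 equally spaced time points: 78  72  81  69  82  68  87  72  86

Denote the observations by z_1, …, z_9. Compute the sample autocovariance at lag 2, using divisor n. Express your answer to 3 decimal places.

Mean z̄ = (78 + 72 + 81 + 69 + 82 + 68 + 87 + 72 + 86)/9 = 77.2222
Σ_{t=1}^{7}(z_t−z̄)(z_{t+2}−z̄) = 320.4568
γ_2 = 320.4568 / 9 = 35.606

35.606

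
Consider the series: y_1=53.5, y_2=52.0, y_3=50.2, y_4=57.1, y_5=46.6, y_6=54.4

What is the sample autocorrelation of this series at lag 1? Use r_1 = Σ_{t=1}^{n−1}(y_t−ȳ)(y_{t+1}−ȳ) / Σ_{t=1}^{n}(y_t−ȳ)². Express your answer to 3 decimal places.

-0.746

Mean ȳ = (53.5 + 52.0 + 50.2 + 57.1 + 46.6 + 54.4)/6 = 52.3000
Deviations from mean: 1.2000, -0.3000, -2.1000, 4.8000, -5.7000, 2.1000
Σ(y_t−ȳ)(y_{t+1}−ȳ) = (-0.3600) + (0.6300) + (-10.0800) + (-27.3600) + (-11.9700) = -49.1400
Denominator Σ(y_t−ȳ)² = 65.8800
r_1 = -49.1400 / 65.8800 = -0.746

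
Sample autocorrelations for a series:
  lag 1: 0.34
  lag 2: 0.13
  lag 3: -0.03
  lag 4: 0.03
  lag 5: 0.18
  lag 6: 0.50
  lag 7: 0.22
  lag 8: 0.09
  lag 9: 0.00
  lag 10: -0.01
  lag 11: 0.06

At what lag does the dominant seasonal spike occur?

The largest autocorrelation is r_6 = 0.50; the remaining lags stay at or below 0.34. The elevated value at lag 1 (0.34), dropping to 0.13 at lag 2, reflects decaying short-term dependence rather than seasonality.
The dominant spike at lag 6 indicates a seasonal period of 6.

6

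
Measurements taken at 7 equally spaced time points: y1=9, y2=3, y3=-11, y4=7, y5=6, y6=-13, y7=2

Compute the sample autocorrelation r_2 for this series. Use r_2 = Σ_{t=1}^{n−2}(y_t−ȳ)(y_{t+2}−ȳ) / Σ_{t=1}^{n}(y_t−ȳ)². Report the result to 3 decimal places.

-0.479

Mean ȳ = (9 + 3 − 11 + 7 + 6 − 13 + 2)/7 = 0.4286
Deviations from mean: 8.5714, 2.5714, -11.4286, 6.5714, 5.5714, -13.4286, 1.5714
Σ(y_t−ȳ)(y_{t+2}−ȳ) = (-97.9592) + (16.8980) + (-63.6735) + (-88.2449) + (8.7551) = -224.2245
Denominator Σ(y_t−ȳ)² = 467.7143
r_2 = -224.2245 / 467.7143 = -0.479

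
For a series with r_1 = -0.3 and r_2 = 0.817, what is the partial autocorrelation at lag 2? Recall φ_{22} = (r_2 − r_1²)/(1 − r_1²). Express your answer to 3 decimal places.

φ_{22} = (r_2 − r_1²) / (1 − r_1²)
r_1² = (-0.3)² = 0.09
Numerator = 0.817 − 0.0900 = 0.7270; denominator = 1 − 0.0900 = 0.9100
φ_{22} = 0.7270 / 0.9100 = 0.799

0.799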